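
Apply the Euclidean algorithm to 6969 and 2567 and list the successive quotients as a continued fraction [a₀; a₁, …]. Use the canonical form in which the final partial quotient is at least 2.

⌊6969/2567⌋ = 2, remainder 1835
⌊2567/1835⌋ = 1, remainder 732
⌊1835/732⌋ = 2, remainder 371
⌊732/371⌋ = 1, remainder 361
⌊371/361⌋ = 1, remainder 10
⌊361/10⌋ = 36, remainder 1
⌊10/1⌋ = 10, remainder 0

[2; 1, 2, 1, 1, 36, 10]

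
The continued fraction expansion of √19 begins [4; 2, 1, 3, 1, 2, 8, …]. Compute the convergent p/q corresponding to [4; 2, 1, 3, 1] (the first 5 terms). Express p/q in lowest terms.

61/14

Build up convergents one term at a time:
a_0 = 4: 4/1
a_1 = 2: 9/2
a_2 = 1: 13/3
a_3 = 3: 48/11
a_4 = 1: 61/14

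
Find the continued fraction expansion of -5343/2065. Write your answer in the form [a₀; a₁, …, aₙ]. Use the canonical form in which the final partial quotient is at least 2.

[-3; 2, 2, 2, 1, 3, 2, 14]

Repeatedly divide and take the remainder:
⌊-5343/2065⌋ = -3, remainder 852
⌊2065/852⌋ = 2, remainder 361
⌊852/361⌋ = 2, remainder 130
⌊361/130⌋ = 2, remainder 101
⌊130/101⌋ = 1, remainder 29
⌊101/29⌋ = 3, remainder 14
⌊29/14⌋ = 2, remainder 1
⌊14/1⌋ = 14, remainder 0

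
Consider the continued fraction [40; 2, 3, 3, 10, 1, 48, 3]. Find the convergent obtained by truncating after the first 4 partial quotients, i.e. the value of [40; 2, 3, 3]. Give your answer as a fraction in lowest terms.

Use the convergent recurrence hₖ = aₖ·hₖ₋₁ + hₖ₋₂ (and likewise for the denominators kₖ):
a_0 = 40: 40/1
a_1 = 2: 81/2
a_2 = 3: 283/7
a_3 = 3: 930/23

930/23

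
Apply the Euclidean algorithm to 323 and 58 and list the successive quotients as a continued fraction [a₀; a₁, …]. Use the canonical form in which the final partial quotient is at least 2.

323 ÷ 58 → quotient 5, remainder 33
58 ÷ 33 → quotient 1, remainder 25
33 ÷ 25 → quotient 1, remainder 8
25 ÷ 8 → quotient 3, remainder 1
8 ÷ 1 → quotient 8, remainder 0

[5; 1, 1, 3, 8]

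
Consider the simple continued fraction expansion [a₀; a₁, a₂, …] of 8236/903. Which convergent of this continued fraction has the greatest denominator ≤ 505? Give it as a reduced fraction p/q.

529/58

a_0 = 9: 9/1  (≤ bound)
a_1 = 8: 73/8  (≤ bound)
a_2 = 3: 228/25  (≤ bound)
a_3 = 1: 301/33  (≤ bound)
a_4 = 1: 529/58  (≤ bound)
a_5 = 15: 8236/903  (> 505, stop)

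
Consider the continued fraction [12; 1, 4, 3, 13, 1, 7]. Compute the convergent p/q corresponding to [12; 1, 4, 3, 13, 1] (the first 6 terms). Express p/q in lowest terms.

Start with 1.
13 + 1/(1/1) = 13 + 1/1 = 14/1
3 + 1/(14/1) = 3 + 1/14 = 43/14
4 + 1/(43/14) = 4 + 14/43 = 186/43
1 + 1/(186/43) = 1 + 43/186 = 229/186
12 + 1/(229/186) = 12 + 186/229 = 2934/229

2934/229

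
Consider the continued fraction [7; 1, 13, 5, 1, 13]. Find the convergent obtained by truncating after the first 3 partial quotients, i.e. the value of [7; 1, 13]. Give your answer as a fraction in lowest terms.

Collapse the nested fraction from the inside out:
Start with 13.
1 + 1/(13/1) = 1 + 1/13 = 14/13
7 + 1/(14/13) = 7 + 13/14 = 111/14

111/14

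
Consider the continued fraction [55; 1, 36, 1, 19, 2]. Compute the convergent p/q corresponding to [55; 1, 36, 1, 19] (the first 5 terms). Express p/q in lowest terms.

42484/759

Start with 19.
1 + 1/(19/1) = 1 + 1/19 = 20/19
36 + 1/(20/19) = 36 + 19/20 = 739/20
1 + 1/(739/20) = 1 + 20/739 = 759/739
55 + 1/(759/739) = 55 + 739/759 = 42484/759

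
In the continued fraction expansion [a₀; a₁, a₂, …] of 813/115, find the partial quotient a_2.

Run the Euclidean algorithm, recording each quotient:
⌊813/115⌋ = 7, remainder 8
⌊115/8⌋ = 14, remainder 3
⌊8/3⌋ = 2, remainder 2

2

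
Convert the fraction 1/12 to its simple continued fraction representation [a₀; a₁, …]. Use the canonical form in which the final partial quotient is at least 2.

1 = 0·12 + 1, so a_0 = 0
12 = 12·1 + 0, so a_1 = 12

[0; 12]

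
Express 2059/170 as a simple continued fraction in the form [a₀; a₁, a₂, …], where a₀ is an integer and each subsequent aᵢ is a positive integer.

Repeatedly divide and take the remainder:
⌊2059/170⌋ = 12, remainder 19
⌊170/19⌋ = 8, remainder 18
⌊19/18⌋ = 1, remainder 1
⌊18/1⌋ = 18, remainder 0

[12; 8, 1, 18]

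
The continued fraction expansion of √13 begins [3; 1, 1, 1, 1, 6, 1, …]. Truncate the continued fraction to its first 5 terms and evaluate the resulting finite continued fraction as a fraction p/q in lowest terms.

Start with 1.
1 + 1/(1/1) = 1 + 1/1 = 2/1
1 + 1/(2/1) = 1 + 1/2 = 3/2
1 + 1/(3/2) = 1 + 2/3 = 5/3
3 + 1/(5/3) = 3 + 3/5 = 18/5

18/5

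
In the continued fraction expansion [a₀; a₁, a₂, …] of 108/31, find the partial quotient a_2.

108 ÷ 31 → quotient 3, remainder 15
31 ÷ 15 → quotient 2, remainder 1
15 ÷ 1 → quotient 15, remainder 0

15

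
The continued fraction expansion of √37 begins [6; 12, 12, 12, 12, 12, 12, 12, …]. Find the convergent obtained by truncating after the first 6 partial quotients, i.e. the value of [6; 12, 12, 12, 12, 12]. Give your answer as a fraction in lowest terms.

1555849/255780

Build up convergents one term at a time:
a_0 = 6: 6/1
a_1 = 12: 73/12
a_2 = 12: 882/145
a_3 = 12: 10657/1752
a_4 = 12: 128766/21169
a_5 = 12: 1555849/255780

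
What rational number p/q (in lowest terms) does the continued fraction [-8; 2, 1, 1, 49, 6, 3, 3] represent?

-119135/15674

Start with 3.
3 + 1/(3/1) = 3 + 1/3 = 10/3
6 + 1/(10/3) = 6 + 3/10 = 63/10
49 + 1/(63/10) = 49 + 10/63 = 3097/63
1 + 1/(3097/63) = 1 + 63/3097 = 3160/3097
1 + 1/(3160/3097) = 1 + 3097/3160 = 6257/3160
2 + 1/(6257/3160) = 2 + 3160/6257 = 15674/6257
-8 + 1/(15674/6257) = -8 + 6257/15674 = -119135/15674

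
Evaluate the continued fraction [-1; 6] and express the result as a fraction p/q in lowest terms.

-5/6

a_0 = -1: -1/1
a_1 = 6: -5/6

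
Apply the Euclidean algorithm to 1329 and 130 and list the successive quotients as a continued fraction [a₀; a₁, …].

[10; 4, 2, 14]

⌊1329/130⌋ = 10, remainder 29
⌊130/29⌋ = 4, remainder 14
⌊29/14⌋ = 2, remainder 1
⌊14/1⌋ = 14, remainder 0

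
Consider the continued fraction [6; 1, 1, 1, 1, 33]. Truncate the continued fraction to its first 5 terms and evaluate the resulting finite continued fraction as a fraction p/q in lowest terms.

33/5

Start with 1.
1 + 1/(1/1) = 1 + 1/1 = 2/1
1 + 1/(2/1) = 1 + 1/2 = 3/2
1 + 1/(3/2) = 1 + 2/3 = 5/3
6 + 1/(5/3) = 6 + 3/5 = 33/5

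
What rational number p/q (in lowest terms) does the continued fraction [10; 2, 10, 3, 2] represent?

Starting at the tail and folding back:
Start with 2.
3 + 1/(2/1) = 3 + 1/2 = 7/2
10 + 1/(7/2) = 10 + 2/7 = 72/7
2 + 1/(72/7) = 2 + 7/72 = 151/72
10 + 1/(151/72) = 10 + 72/151 = 1582/151

1582/151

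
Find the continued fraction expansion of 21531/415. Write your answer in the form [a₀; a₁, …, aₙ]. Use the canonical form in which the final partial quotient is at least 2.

⌊21531/415⌋ = 51, remainder 366
⌊415/366⌋ = 1, remainder 49
⌊366/49⌋ = 7, remainder 23
⌊49/23⌋ = 2, remainder 3
⌊23/3⌋ = 7, remainder 2
⌊3/2⌋ = 1, remainder 1
⌊2/1⌋ = 2, remainder 0

[51; 1, 7, 2, 7, 1, 2]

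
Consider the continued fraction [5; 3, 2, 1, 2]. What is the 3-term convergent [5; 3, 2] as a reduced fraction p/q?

37/7

Start with 2.
3 + 1/(2/1) = 3 + 1/2 = 7/2
5 + 1/(7/2) = 5 + 2/7 = 37/7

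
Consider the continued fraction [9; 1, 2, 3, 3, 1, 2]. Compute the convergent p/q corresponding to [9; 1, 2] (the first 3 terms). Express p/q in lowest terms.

Compute successive convergents:
a_0 = 9: 9/1
a_1 = 1: 10/1
a_2 = 2: 29/3

29/3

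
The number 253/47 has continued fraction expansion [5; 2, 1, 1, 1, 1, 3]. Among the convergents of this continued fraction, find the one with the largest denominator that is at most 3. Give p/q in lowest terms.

a_0 = 5: 5/1  (≤ bound)
a_1 = 2: 11/2  (≤ bound)
a_2 = 1: 16/3  (≤ bound)
a_3 = 1: 27/5  (> 3, stop)

16/3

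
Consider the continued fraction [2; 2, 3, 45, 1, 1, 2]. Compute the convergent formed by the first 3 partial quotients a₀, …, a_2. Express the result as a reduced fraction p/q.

17/7

Start with 3.
2 + 1/(3/1) = 2 + 1/3 = 7/3
2 + 1/(7/3) = 2 + 3/7 = 17/7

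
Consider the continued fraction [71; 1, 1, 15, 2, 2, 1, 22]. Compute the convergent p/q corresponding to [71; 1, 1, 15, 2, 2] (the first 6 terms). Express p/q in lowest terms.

Start with 2.
2 + 1/(2/1) = 2 + 1/2 = 5/2
15 + 1/(5/2) = 15 + 2/5 = 77/5
1 + 1/(77/5) = 1 + 5/77 = 82/77
1 + 1/(82/77) = 1 + 77/82 = 159/82
71 + 1/(159/82) = 71 + 82/159 = 11371/159

11371/159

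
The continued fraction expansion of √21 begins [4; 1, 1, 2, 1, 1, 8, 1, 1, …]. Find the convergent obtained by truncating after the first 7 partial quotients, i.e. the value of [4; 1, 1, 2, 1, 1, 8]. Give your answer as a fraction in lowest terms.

Compute successive convergents:
a_0 = 4: 4/1
a_1 = 1: 5/1
a_2 = 1: 9/2
a_3 = 2: 23/5
a_4 = 1: 32/7
a_5 = 1: 55/12
a_6 = 8: 472/103

472/103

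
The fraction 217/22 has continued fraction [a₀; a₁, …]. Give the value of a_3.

217 = 9·22 + 19, so a_0 = 9
22 = 1·19 + 3, so a_1 = 1
19 = 6·3 + 1, so a_2 = 6
3 = 3·1 + 0, so a_3 = 3

3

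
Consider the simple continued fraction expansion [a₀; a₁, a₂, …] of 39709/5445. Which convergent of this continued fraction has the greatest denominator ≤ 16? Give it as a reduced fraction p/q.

a_0 = 7: 7/1  (≤ bound)
a_1 = 3: 22/3  (≤ bound)
a_2 = 2: 51/7  (≤ bound)
a_3 = 2: 124/17  (> 16, stop)

51/7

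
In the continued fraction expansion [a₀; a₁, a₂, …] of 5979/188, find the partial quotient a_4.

Apply division with remainder until the remainder is 0:
⌊5979/188⌋ = 31, remainder 151
⌊188/151⌋ = 1, remainder 37
⌊151/37⌋ = 4, remainder 3
⌊37/3⌋ = 12, remainder 1
⌊3/1⌋ = 3, remainder 0

3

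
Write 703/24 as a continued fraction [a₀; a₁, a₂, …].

[29; 3, 2, 3]

⌊703/24⌋ = 29, remainder 7
⌊24/7⌋ = 3, remainder 3
⌊7/3⌋ = 2, remainder 1
⌊3/1⌋ = 3, remainder 0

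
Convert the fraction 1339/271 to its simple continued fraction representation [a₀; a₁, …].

Run the Euclidean algorithm, recording each quotient:
⌊1339/271⌋ = 4, remainder 255
⌊271/255⌋ = 1, remainder 16
⌊255/16⌋ = 15, remainder 15
⌊16/15⌋ = 1, remainder 1
⌊15/1⌋ = 15, remainder 0

[4; 1, 15, 1, 15]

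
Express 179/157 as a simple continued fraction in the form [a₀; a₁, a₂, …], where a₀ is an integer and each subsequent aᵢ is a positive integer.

[1; 7, 7, 3]

Apply division with remainder until the remainder is 0:
179 = 1·157 + 22, so a_0 = 1
157 = 7·22 + 3, so a_1 = 7
22 = 7·3 + 1, so a_2 = 7
3 = 3·1 + 0, so a_3 = 3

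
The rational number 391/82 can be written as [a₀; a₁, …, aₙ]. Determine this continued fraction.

391 ÷ 82 → quotient 4, remainder 63
82 ÷ 63 → quotient 1, remainder 19
63 ÷ 19 → quotient 3, remainder 6
19 ÷ 6 → quotient 3, remainder 1
6 ÷ 1 → quotient 6, remainder 0

[4; 1, 3, 3, 6]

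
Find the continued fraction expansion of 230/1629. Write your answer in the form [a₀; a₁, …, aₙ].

[0; 7, 12, 9, 2]

230 ÷ 1629 → quotient 0, remainder 230
1629 ÷ 230 → quotient 7, remainder 19
230 ÷ 19 → quotient 12, remainder 2
19 ÷ 2 → quotient 9, remainder 1
2 ÷ 1 → quotient 2, remainder 0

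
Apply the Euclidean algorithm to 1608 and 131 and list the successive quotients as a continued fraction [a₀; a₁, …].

1608 ÷ 131 → quotient 12, remainder 36
131 ÷ 36 → quotient 3, remainder 23
36 ÷ 23 → quotient 1, remainder 13
23 ÷ 13 → quotient 1, remainder 10
13 ÷ 10 → quotient 1, remainder 3
10 ÷ 3 → quotient 3, remainder 1
3 ÷ 1 → quotient 3, remainder 0

[12; 3, 1, 1, 1, 3, 3]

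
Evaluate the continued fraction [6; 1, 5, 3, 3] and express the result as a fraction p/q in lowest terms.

a_0 = 6: 6/1
a_1 = 1: 7/1
a_2 = 5: 41/6
a_3 = 3: 130/19
a_4 = 3: 431/63

431/63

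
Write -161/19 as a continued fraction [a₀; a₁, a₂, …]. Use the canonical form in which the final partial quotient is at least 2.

[-9; 1, 1, 9]

-161 ÷ 19 → quotient -9, remainder 10
19 ÷ 10 → quotient 1, remainder 9
10 ÷ 9 → quotient 1, remainder 1
9 ÷ 1 → quotient 9, remainder 0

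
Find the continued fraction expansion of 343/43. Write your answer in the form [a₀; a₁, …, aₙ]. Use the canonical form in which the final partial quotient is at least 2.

Apply division with remainder until the remainder is 0:
343 = 7·43 + 42, so a_0 = 7
43 = 1·42 + 1, so a_1 = 1
42 = 42·1 + 0, so a_2 = 42

[7; 1, 42]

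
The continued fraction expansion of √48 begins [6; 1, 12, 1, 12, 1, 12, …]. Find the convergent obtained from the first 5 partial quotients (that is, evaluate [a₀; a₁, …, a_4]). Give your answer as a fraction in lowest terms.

1254/181

Start with 12.
1 + 1/(12/1) = 1 + 1/12 = 13/12
12 + 1/(13/12) = 12 + 12/13 = 168/13
1 + 1/(168/13) = 1 + 13/168 = 181/168
6 + 1/(181/168) = 6 + 168/181 = 1254/181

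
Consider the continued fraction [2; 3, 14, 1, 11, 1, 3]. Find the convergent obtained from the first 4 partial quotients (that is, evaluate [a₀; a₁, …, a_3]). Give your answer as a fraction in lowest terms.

a_0 = 2: 2/1
a_1 = 3: 7/3
a_2 = 14: 100/43
a_3 = 1: 107/46

107/46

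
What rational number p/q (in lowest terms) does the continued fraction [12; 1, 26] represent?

a_0 = 12: 12/1
a_1 = 1: 13/1
a_2 = 26: 350/27

350/27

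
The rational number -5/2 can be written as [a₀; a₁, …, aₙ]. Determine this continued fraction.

[-3; 2]

-5 = -3·2 + 1, so a_0 = -3
2 = 2·1 + 0, so a_1 = 2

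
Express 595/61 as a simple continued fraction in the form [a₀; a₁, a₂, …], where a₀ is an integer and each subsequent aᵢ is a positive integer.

Run the Euclidean algorithm, recording each quotient:
595 = 9·61 + 46, so a_0 = 9
61 = 1·46 + 15, so a_1 = 1
46 = 3·15 + 1, so a_2 = 3
15 = 15·1 + 0, so a_3 = 15

[9; 1, 3, 15]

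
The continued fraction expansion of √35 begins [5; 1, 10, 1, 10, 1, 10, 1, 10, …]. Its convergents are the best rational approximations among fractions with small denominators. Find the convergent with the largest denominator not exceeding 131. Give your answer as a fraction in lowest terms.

775/131

a_0 = 5: 5/1  (≤ bound)
a_1 = 1: 6/1  (≤ bound)
a_2 = 10: 65/11  (≤ bound)
a_3 = 1: 71/12  (≤ bound)
a_4 = 10: 775/131  (≤ bound)
a_5 = 1: 846/143  (> 131, stop)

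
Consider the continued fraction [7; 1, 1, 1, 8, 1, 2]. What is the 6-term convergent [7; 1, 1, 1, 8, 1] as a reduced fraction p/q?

Start with 1.
8 + 1/(1/1) = 8 + 1/1 = 9/1
1 + 1/(9/1) = 1 + 1/9 = 10/9
1 + 1/(10/9) = 1 + 9/10 = 19/10
1 + 1/(19/10) = 1 + 10/19 = 29/19
7 + 1/(29/19) = 7 + 19/29 = 222/29

222/29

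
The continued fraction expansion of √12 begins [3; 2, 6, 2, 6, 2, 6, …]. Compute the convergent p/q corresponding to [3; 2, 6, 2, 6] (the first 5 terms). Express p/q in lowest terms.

627/181

Starting at the tail and folding back:
Start with 6.
2 + 1/(6/1) = 2 + 1/6 = 13/6
6 + 1/(13/6) = 6 + 6/13 = 84/13
2 + 1/(84/13) = 2 + 13/84 = 181/84
3 + 1/(181/84) = 3 + 84/181 = 627/181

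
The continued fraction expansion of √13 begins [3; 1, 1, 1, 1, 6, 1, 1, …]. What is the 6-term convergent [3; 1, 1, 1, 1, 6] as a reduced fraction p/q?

Work from the innermost term outward:
Start with 6.
1 + 1/(6/1) = 1 + 1/6 = 7/6
1 + 1/(7/6) = 1 + 6/7 = 13/7
1 + 1/(13/7) = 1 + 7/13 = 20/13
1 + 1/(20/13) = 1 + 13/20 = 33/20
3 + 1/(33/20) = 3 + 20/33 = 119/33

119/33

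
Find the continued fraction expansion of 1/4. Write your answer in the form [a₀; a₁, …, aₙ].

1 ÷ 4 → quotient 0, remainder 1
4 ÷ 1 → quotient 4, remainder 0

[0; 4]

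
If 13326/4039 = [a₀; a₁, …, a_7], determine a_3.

13326 = 3·4039 + 1209, so a_0 = 3
4039 = 3·1209 + 412, so a_1 = 3
1209 = 2·412 + 385, so a_2 = 2
412 = 1·385 + 27, so a_3 = 1

1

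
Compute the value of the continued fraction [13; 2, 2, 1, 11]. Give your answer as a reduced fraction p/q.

Start with 11.
1 + 1/(11/1) = 1 + 1/11 = 12/11
2 + 1/(12/11) = 2 + 11/12 = 35/12
2 + 1/(35/12) = 2 + 12/35 = 82/35
13 + 1/(82/35) = 13 + 35/82 = 1101/82

1101/82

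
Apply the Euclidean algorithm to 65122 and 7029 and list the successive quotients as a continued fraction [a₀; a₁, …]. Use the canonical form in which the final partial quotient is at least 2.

[9; 3, 1, 3, 2, 15, 2, 6]

Apply division with remainder until the remainder is 0:
65122 ÷ 7029 → quotient 9, remainder 1861
7029 ÷ 1861 → quotient 3, remainder 1446
1861 ÷ 1446 → quotient 1, remainder 415
1446 ÷ 415 → quotient 3, remainder 201
415 ÷ 201 → quotient 2, remainder 13
201 ÷ 13 → quotient 15, remainder 6
13 ÷ 6 → quotient 2, remainder 1
6 ÷ 1 → quotient 6, remainder 0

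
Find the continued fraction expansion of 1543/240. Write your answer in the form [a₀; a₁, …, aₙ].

Apply division with remainder until the remainder is 0:
1543 ÷ 240 → quotient 6, remainder 103
240 ÷ 103 → quotient 2, remainder 34
103 ÷ 34 → quotient 3, remainder 1
34 ÷ 1 → quotient 34, remainder 0

[6; 2, 3, 34]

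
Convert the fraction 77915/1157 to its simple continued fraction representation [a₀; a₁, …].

[67; 2, 1, 11, 1, 3, 2, 3]

77915 = 67·1157 + 396, so a_0 = 67
1157 = 2·396 + 365, so a_1 = 2
396 = 1·365 + 31, so a_2 = 1
365 = 11·31 + 24, so a_3 = 11
31 = 1·24 + 7, so a_4 = 1
24 = 3·7 + 3, so a_5 = 3
7 = 2·3 + 1, so a_6 = 2
3 = 3·1 + 0, so a_7 = 3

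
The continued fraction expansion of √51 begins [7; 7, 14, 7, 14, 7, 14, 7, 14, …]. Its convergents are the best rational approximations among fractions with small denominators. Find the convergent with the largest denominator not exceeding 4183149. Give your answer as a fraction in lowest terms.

7068593/989801

a_0 = 7: 7/1  (≤ bound)
a_1 = 7: 50/7  (≤ bound)
a_2 = 14: 707/99  (≤ bound)
a_3 = 7: 4999/700  (≤ bound)
a_4 = 14: 70693/9899  (≤ bound)
a_5 = 7: 499850/69993  (≤ bound)
a_6 = 14: 7068593/989801  (≤ bound)
a_7 = 7: 49980001/6998600  (> 4183149, stop)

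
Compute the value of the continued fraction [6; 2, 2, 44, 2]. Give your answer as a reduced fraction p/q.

a_0 = 6: 6/1
a_1 = 2: 13/2
a_2 = 2: 32/5
a_3 = 44: 1421/222
a_4 = 2: 2874/449

2874/449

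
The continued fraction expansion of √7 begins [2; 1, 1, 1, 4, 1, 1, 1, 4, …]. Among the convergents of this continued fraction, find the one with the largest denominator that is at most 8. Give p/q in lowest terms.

8/3

a_0 = 2: 2/1  (≤ bound)
a_1 = 1: 3/1  (≤ bound)
a_2 = 1: 5/2  (≤ bound)
a_3 = 1: 8/3  (≤ bound)
a_4 = 4: 37/14  (> 8, stop)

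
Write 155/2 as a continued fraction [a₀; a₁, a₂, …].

[77; 2]

Apply division with remainder until the remainder is 0:
⌊155/2⌋ = 77, remainder 1
⌊2/1⌋ = 2, remainder 0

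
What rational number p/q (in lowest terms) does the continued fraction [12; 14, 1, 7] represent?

Build up convergents one term at a time:
a_0 = 12: 12/1
a_1 = 14: 169/14
a_2 = 1: 181/15
a_3 = 7: 1436/119

1436/119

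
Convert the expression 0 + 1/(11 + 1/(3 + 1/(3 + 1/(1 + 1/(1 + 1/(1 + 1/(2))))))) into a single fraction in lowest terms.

95/1074

a_0 = 0: 0/1
a_1 = 11: 1/11
a_2 = 3: 3/34
a_3 = 3: 10/113
a_4 = 1: 13/147
a_5 = 1: 23/260
a_6 = 1: 36/407
a_7 = 2: 95/1074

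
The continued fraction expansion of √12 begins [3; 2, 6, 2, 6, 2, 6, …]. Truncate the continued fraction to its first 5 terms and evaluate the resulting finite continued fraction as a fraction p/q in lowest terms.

627/181

a_0 = 3: 3/1
a_1 = 2: 7/2
a_2 = 6: 45/13
a_3 = 2: 97/28
a_4 = 6: 627/181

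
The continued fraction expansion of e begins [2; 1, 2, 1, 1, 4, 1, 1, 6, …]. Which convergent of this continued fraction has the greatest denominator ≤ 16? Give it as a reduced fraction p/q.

a_0 = 2: 2/1  (≤ bound)
a_1 = 1: 3/1  (≤ bound)
a_2 = 2: 8/3  (≤ bound)
a_3 = 1: 11/4  (≤ bound)
a_4 = 1: 19/7  (≤ bound)
a_5 = 4: 87/32  (> 16, stop)

19/7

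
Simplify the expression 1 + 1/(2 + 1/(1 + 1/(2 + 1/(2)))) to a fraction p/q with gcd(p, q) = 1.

a_0 = 1: 1/1
a_1 = 2: 3/2
a_2 = 1: 4/3
a_3 = 2: 11/8
a_4 = 2: 26/19

26/19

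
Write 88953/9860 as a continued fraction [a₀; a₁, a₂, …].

Repeatedly divide and take the remainder:
88953 = 9·9860 + 213, so a_0 = 9
9860 = 46·213 + 62, so a_1 = 46
213 = 3·62 + 27, so a_2 = 3
62 = 2·27 + 8, so a_3 = 2
27 = 3·8 + 3, so a_4 = 3
8 = 2·3 + 2, so a_5 = 2
3 = 1·2 + 1, so a_6 = 1
2 = 2·1 + 0, so a_7 = 2

[9; 46, 3, 2, 3, 2, 1, 2]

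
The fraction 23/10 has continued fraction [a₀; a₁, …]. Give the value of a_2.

23 = 2·10 + 3, so a_0 = 2
10 = 3·3 + 1, so a_1 = 3
3 = 3·1 + 0, so a_2 = 3

3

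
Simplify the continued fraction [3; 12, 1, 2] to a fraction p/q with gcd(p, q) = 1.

117/38

Start with 2.
1 + 1/(2/1) = 1 + 1/2 = 3/2
12 + 1/(3/2) = 12 + 2/3 = 38/3
3 + 1/(38/3) = 3 + 3/38 = 117/38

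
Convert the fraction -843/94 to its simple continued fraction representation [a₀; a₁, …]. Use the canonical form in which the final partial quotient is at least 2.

⌊-843/94⌋ = -9, remainder 3
⌊94/3⌋ = 31, remainder 1
⌊3/1⌋ = 3, remainder 0

[-9; 31, 3]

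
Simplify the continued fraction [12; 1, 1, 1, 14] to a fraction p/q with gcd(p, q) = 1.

Start with 14.
1 + 1/(14/1) = 1 + 1/14 = 15/14
1 + 1/(15/14) = 1 + 14/15 = 29/15
1 + 1/(29/15) = 1 + 15/29 = 44/29
12 + 1/(44/29) = 12 + 29/44 = 557/44

557/44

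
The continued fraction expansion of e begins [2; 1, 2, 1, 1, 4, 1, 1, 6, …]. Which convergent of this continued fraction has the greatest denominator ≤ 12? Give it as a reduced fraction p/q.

19/7

a_0 = 2: 2/1  (≤ bound)
a_1 = 1: 3/1  (≤ bound)
a_2 = 2: 8/3  (≤ bound)
a_3 = 1: 11/4  (≤ bound)
a_4 = 1: 19/7  (≤ bound)
a_5 = 4: 87/32  (> 12, stop)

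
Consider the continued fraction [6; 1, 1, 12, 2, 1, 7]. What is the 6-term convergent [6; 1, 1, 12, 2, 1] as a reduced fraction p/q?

502/77

a_0 = 6: 6/1
a_1 = 1: 7/1
a_2 = 1: 13/2
a_3 = 12: 163/25
a_4 = 2: 339/52
a_5 = 1: 502/77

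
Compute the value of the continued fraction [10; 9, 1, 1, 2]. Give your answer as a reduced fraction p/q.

Starting at the tail and folding back:
Start with 2.
1 + 1/(2/1) = 1 + 1/2 = 3/2
1 + 1/(3/2) = 1 + 2/3 = 5/3
9 + 1/(5/3) = 9 + 3/5 = 48/5
10 + 1/(48/5) = 10 + 5/48 = 485/48

485/48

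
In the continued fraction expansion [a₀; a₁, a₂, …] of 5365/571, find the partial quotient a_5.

1

Apply division with remainder until the remainder is 0:
⌊5365/571⌋ = 9, remainder 226
⌊571/226⌋ = 2, remainder 119
⌊226/119⌋ = 1, remainder 107
⌊119/107⌋ = 1, remainder 12
⌊107/12⌋ = 8, remainder 11
⌊12/11⌋ = 1, remainder 1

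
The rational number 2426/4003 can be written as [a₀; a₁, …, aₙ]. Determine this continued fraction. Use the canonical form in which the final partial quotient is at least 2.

Repeatedly divide and take the remainder:
2426 = 0·4003 + 2426, so a_0 = 0
4003 = 1·2426 + 1577, so a_1 = 1
2426 = 1·1577 + 849, so a_2 = 1
1577 = 1·849 + 728, so a_3 = 1
849 = 1·728 + 121, so a_4 = 1
728 = 6·121 + 2, so a_5 = 6
121 = 60·2 + 1, so a_6 = 60
2 = 2·1 + 0, so a_7 = 2

[0; 1, 1, 1, 1, 6, 60, 2]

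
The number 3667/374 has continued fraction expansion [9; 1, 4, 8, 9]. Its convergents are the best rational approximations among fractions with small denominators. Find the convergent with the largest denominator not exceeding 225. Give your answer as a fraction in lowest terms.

a_0 = 9: 9/1  (≤ bound)
a_1 = 1: 10/1  (≤ bound)
a_2 = 4: 49/5  (≤ bound)
a_3 = 8: 402/41  (≤ bound)
a_4 = 9: 3667/374  (> 225, stop)

402/41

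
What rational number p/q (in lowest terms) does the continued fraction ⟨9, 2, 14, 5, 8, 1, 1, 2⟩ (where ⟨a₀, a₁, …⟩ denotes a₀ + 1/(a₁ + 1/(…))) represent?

61317/6466

Build up convergents one term at a time:
a_0 = 9: 9/1
a_1 = 2: 19/2
a_2 = 14: 275/29
a_3 = 5: 1394/147
a_4 = 8: 11427/1205
a_5 = 1: 12821/1352
a_6 = 1: 24248/2557
a_7 = 2: 61317/6466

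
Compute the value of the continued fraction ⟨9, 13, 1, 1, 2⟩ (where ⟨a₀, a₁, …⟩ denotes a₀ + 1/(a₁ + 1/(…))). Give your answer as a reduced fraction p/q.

617/68

Compute successive convergents:
a_0 = 9: 9/1
a_1 = 13: 118/13
a_2 = 1: 127/14
a_3 = 1: 245/27
a_4 = 2: 617/68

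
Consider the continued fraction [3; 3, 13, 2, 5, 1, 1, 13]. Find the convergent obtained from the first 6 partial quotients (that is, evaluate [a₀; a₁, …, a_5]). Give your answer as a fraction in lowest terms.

1789/538

Compute successive convergents:
a_0 = 3: 3/1
a_1 = 3: 10/3
a_2 = 13: 133/40
a_3 = 2: 276/83
a_4 = 5: 1513/455
a_5 = 1: 1789/538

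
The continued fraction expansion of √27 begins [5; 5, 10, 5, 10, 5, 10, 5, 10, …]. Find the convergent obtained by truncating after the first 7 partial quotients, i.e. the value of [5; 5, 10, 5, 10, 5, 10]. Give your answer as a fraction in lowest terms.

716035/137801

Start with 10.
5 + 1/(10/1) = 5 + 1/10 = 51/10
10 + 1/(51/10) = 10 + 10/51 = 520/51
5 + 1/(520/51) = 5 + 51/520 = 2651/520
10 + 1/(2651/520) = 10 + 520/2651 = 27030/2651
5 + 1/(27030/2651) = 5 + 2651/27030 = 137801/27030
5 + 1/(137801/27030) = 5 + 27030/137801 = 716035/137801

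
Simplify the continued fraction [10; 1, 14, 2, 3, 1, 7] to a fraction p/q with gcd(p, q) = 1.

11821/1081

a_0 = 10: 10/1
a_1 = 1: 11/1
a_2 = 14: 164/15
a_3 = 2: 339/31
a_4 = 3: 1181/108
a_5 = 1: 1520/139
a_6 = 7: 11821/1081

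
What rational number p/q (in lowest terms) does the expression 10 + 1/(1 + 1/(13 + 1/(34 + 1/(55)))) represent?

286868/26249

Work from the innermost term outward:
Start with 55.
34 + 1/(55/1) = 34 + 1/55 = 1871/55
13 + 1/(1871/55) = 13 + 55/1871 = 24378/1871
1 + 1/(24378/1871) = 1 + 1871/24378 = 26249/24378
10 + 1/(26249/24378) = 10 + 24378/26249 = 286868/26249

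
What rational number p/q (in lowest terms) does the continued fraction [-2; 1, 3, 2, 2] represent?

Collapse the nested fraction from the inside out:
Start with 2.
2 + 1/(2/1) = 2 + 1/2 = 5/2
3 + 1/(5/2) = 3 + 2/5 = 17/5
1 + 1/(17/5) = 1 + 5/17 = 22/17
-2 + 1/(22/17) = -2 + 17/22 = -27/22

-27/22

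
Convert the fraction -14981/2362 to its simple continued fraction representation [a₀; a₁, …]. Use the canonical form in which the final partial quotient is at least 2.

[-7; 1, 1, 1, 11, 2, 4, 7]

Apply division with remainder until the remainder is 0:
-14981 ÷ 2362 → quotient -7, remainder 1553
2362 ÷ 1553 → quotient 1, remainder 809
1553 ÷ 809 → quotient 1, remainder 744
809 ÷ 744 → quotient 1, remainder 65
744 ÷ 65 → quotient 11, remainder 29
65 ÷ 29 → quotient 2, remainder 7
29 ÷ 7 → quotient 4, remainder 1
7 ÷ 1 → quotient 7, remainder 0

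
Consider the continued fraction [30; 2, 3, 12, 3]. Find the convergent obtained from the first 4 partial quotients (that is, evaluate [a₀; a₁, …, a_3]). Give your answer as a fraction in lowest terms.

2617/86

Collapse the nested fraction from the inside out:
Start with 12.
3 + 1/(12/1) = 3 + 1/12 = 37/12
2 + 1/(37/12) = 2 + 12/37 = 86/37
30 + 1/(86/37) = 30 + 37/86 = 2617/86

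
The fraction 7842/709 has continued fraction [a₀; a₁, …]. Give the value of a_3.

21

⌊7842/709⌋ = 11, remainder 43
⌊709/43⌋ = 16, remainder 21
⌊43/21⌋ = 2, remainder 1
⌊21/1⌋ = 21, remainder 0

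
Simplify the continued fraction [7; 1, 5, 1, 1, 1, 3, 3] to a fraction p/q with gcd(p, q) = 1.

Start with 3.
3 + 1/(3/1) = 3 + 1/3 = 10/3
1 + 1/(10/3) = 1 + 3/10 = 13/10
1 + 1/(13/10) = 1 + 10/13 = 23/13
1 + 1/(23/13) = 1 + 13/23 = 36/23
5 + 1/(36/23) = 5 + 23/36 = 203/36
1 + 1/(203/36) = 1 + 36/203 = 239/203
7 + 1/(239/203) = 7 + 203/239 = 1876/239

1876/239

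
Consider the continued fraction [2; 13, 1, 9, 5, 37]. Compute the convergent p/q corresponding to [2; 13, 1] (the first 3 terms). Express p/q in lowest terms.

Compute successive convergents:
a_0 = 2: 2/1
a_1 = 13: 27/13
a_2 = 1: 29/14

29/14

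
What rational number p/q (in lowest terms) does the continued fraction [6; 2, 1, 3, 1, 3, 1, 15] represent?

Collapse the nested fraction from the inside out:
Start with 15.
1 + 1/(15/1) = 1 + 1/15 = 16/15
3 + 1/(16/15) = 3 + 15/16 = 63/16
1 + 1/(63/16) = 1 + 16/63 = 79/63
3 + 1/(79/63) = 3 + 63/79 = 300/79
1 + 1/(300/79) = 1 + 79/300 = 379/300
2 + 1/(379/300) = 2 + 300/379 = 1058/379
6 + 1/(1058/379) = 6 + 379/1058 = 6727/1058

6727/1058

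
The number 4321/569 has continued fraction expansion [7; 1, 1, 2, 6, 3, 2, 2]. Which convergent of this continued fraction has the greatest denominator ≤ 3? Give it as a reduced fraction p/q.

a_0 = 7: 7/1  (≤ bound)
a_1 = 1: 8/1  (≤ bound)
a_2 = 1: 15/2  (≤ bound)
a_3 = 2: 38/5  (> 3, stop)

15/2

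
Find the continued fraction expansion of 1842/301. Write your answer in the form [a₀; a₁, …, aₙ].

1842 = 6·301 + 36, so a_0 = 6
301 = 8·36 + 13, so a_1 = 8
36 = 2·13 + 10, so a_2 = 2
13 = 1·10 + 3, so a_3 = 1
10 = 3·3 + 1, so a_4 = 3
3 = 3·1 + 0, so a_5 = 3

[6; 8, 2, 1, 3, 3]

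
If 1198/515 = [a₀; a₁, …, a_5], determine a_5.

2

1198 ÷ 515 → quotient 2, remainder 168
515 ÷ 168 → quotient 3, remainder 11
168 ÷ 11 → quotient 15, remainder 3
11 ÷ 3 → quotient 3, remainder 2
3 ÷ 2 → quotient 1, remainder 1
2 ÷ 1 → quotient 2, remainder 0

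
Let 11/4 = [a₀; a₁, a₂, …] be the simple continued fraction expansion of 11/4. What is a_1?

1

Apply division with remainder until the remainder is 0:
⌊11/4⌋ = 2, remainder 3
⌊4/3⌋ = 1, remainder 1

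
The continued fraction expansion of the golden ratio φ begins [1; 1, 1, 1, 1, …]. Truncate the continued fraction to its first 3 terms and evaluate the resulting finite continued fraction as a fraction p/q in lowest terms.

Start with 1.
1 + 1/(1/1) = 1 + 1/1 = 2/1
1 + 1/(2/1) = 1 + 1/2 = 3/2

3/2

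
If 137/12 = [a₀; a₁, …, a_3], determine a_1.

137 = 11·12 + 5, so a_0 = 11
12 = 2·5 + 2, so a_1 = 2

2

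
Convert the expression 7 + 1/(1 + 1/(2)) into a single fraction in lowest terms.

23/3

Collapse the nested fraction from the inside out:
Start with 2.
1 + 1/(2/1) = 1 + 1/2 = 3/2
7 + 1/(3/2) = 7 + 2/3 = 23/3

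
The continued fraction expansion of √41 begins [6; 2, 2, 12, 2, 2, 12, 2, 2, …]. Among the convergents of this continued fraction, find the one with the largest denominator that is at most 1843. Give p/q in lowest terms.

List convergents until the denominator exceeds the bound:
a_0 = 6: 6/1  (≤ bound)
a_1 = 2: 13/2  (≤ bound)
a_2 = 2: 32/5  (≤ bound)
a_3 = 12: 397/62  (≤ bound)
a_4 = 2: 826/129  (≤ bound)
a_5 = 2: 2049/320  (≤ bound)
a_6 = 12: 25414/3969  (> 1843, stop)

2049/320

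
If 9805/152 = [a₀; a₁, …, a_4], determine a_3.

9805 = 64·152 + 77, so a_0 = 64
152 = 1·77 + 75, so a_1 = 1
77 = 1·75 + 2, so a_2 = 1
75 = 37·2 + 1, so a_3 = 37

37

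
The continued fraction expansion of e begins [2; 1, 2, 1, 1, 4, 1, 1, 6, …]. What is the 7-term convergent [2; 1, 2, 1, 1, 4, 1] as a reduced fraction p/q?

106/39

Starting at the tail and folding back:
Start with 1.
4 + 1/(1/1) = 4 + 1/1 = 5/1
1 + 1/(5/1) = 1 + 1/5 = 6/5
1 + 1/(6/5) = 1 + 5/6 = 11/6
2 + 1/(11/6) = 2 + 6/11 = 28/11
1 + 1/(28/11) = 1 + 11/28 = 39/28
2 + 1/(39/28) = 2 + 28/39 = 106/39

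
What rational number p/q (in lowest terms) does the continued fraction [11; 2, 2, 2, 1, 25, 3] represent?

a_0 = 11: 11/1
a_1 = 2: 23/2
a_2 = 2: 57/5
a_3 = 2: 137/12
a_4 = 1: 194/17
a_5 = 25: 4987/437
a_6 = 3: 15155/1328

15155/1328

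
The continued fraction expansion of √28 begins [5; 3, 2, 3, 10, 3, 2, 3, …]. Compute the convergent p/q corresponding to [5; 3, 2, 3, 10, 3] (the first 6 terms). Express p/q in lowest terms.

4048/765

Compute successive convergents:
a_0 = 5: 5/1
a_1 = 3: 16/3
a_2 = 2: 37/7
a_3 = 3: 127/24
a_4 = 10: 1307/247
a_5 = 3: 4048/765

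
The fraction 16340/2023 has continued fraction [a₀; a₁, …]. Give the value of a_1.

12

16340 ÷ 2023 → quotient 8, remainder 156
2023 ÷ 156 → quotient 12, remainder 151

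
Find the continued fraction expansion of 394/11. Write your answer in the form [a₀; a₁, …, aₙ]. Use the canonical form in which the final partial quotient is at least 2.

[35; 1, 4, 2]

394 ÷ 11 → quotient 35, remainder 9
11 ÷ 9 → quotient 1, remainder 2
9 ÷ 2 → quotient 4, remainder 1
2 ÷ 1 → quotient 2, remainder 0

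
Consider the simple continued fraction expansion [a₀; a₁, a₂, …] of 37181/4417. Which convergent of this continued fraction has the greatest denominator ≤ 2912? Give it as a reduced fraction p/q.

a_0 = 8: 8/1  (≤ bound)
a_1 = 2: 17/2  (≤ bound)
a_2 = 2: 42/5  (≤ bound)
a_3 = 1: 59/7  (≤ bound)
a_4 = 1: 101/12  (≤ bound)
a_5 = 6: 665/79  (≤ bound)
a_6 = 9: 6086/723  (≤ bound)
a_7 = 6: 37181/4417  (> 2912, stop)

6086/723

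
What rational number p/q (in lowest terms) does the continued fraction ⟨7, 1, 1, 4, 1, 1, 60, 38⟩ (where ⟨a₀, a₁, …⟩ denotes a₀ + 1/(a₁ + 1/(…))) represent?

347585/46038

Collapse the nested fraction from the inside out:
Start with 38.
60 + 1/(38/1) = 60 + 1/38 = 2281/38
1 + 1/(2281/38) = 1 + 38/2281 = 2319/2281
1 + 1/(2319/2281) = 1 + 2281/2319 = 4600/2319
4 + 1/(4600/2319) = 4 + 2319/4600 = 20719/4600
1 + 1/(20719/4600) = 1 + 4600/20719 = 25319/20719
1 + 1/(25319/20719) = 1 + 20719/25319 = 46038/25319
7 + 1/(46038/25319) = 7 + 25319/46038 = 347585/46038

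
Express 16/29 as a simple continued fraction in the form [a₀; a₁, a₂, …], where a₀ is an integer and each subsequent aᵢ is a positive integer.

Run the Euclidean algorithm, recording each quotient:
⌊16/29⌋ = 0, remainder 16
⌊29/16⌋ = 1, remainder 13
⌊16/13⌋ = 1, remainder 3
⌊13/3⌋ = 4, remainder 1
⌊3/1⌋ = 3, remainder 0

[0; 1, 1, 4, 3]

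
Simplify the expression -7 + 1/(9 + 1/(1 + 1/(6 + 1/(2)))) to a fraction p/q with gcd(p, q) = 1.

a_0 = -7: -7/1
a_1 = 9: -62/9
a_2 = 1: -69/10
a_3 = 6: -476/69
a_4 = 2: -1021/148

-1021/148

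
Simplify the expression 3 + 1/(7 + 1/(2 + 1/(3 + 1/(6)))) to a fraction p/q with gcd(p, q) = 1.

1025/327

Build up convergents one term at a time:
a_0 = 3: 3/1
a_1 = 7: 22/7
a_2 = 2: 47/15
a_3 = 3: 163/52
a_4 = 6: 1025/327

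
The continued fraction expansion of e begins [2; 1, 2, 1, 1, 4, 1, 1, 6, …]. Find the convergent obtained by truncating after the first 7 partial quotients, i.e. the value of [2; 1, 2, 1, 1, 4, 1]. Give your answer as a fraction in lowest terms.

106/39

a_0 = 2: 2/1
a_1 = 1: 3/1
a_2 = 2: 8/3
a_3 = 1: 11/4
a_4 = 1: 19/7
a_5 = 4: 87/32
a_6 = 1: 106/39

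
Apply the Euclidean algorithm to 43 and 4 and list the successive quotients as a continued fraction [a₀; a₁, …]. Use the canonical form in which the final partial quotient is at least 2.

[10; 1, 3]

43 = 10·4 + 3, so a_0 = 10
4 = 1·3 + 1, so a_1 = 1
3 = 3·1 + 0, so a_2 = 3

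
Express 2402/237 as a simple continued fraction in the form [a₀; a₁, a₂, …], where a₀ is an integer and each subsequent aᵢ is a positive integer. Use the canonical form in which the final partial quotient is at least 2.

2402 = 10·237 + 32, so a_0 = 10
237 = 7·32 + 13, so a_1 = 7
32 = 2·13 + 6, so a_2 = 2
13 = 2·6 + 1, so a_3 = 2
6 = 6·1 + 0, so a_4 = 6

[10; 7, 2, 2, 6]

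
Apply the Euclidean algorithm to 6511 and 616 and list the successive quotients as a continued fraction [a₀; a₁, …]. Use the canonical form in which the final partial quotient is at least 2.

Run the Euclidean algorithm, recording each quotient:
⌊6511/616⌋ = 10, remainder 351
⌊616/351⌋ = 1, remainder 265
⌊351/265⌋ = 1, remainder 86
⌊265/86⌋ = 3, remainder 7
⌊86/7⌋ = 12, remainder 2
⌊7/2⌋ = 3, remainder 1
⌊2/1⌋ = 2, remainder 0

[10; 1, 1, 3, 12, 3, 2]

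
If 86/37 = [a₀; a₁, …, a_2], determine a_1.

3

⌊86/37⌋ = 2, remainder 12
⌊37/12⌋ = 3, remainder 1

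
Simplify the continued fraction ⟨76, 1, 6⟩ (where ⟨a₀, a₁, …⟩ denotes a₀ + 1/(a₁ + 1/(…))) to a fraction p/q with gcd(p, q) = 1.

a_0 = 76: 76/1
a_1 = 1: 77/1
a_2 = 6: 538/7

538/7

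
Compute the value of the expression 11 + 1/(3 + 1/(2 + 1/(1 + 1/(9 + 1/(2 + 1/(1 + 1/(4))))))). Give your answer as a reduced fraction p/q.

15909/1408

Starting at the tail and folding back:
Start with 4.
1 + 1/(4/1) = 1 + 1/4 = 5/4
2 + 1/(5/4) = 2 + 4/5 = 14/5
9 + 1/(14/5) = 9 + 5/14 = 131/14
1 + 1/(131/14) = 1 + 14/131 = 145/131
2 + 1/(145/131) = 2 + 131/145 = 421/145
3 + 1/(421/145) = 3 + 145/421 = 1408/421
11 + 1/(1408/421) = 11 + 421/1408 = 15909/1408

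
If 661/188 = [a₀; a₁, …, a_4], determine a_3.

Apply division with remainder until the remainder is 0:
661 = 3·188 + 97, so a_0 = 3
188 = 1·97 + 91, so a_1 = 1
97 = 1·91 + 6, so a_2 = 1
91 = 15·6 + 1, so a_3 = 15

15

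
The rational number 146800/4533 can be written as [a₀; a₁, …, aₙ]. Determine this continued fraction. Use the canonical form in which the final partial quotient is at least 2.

⌊146800/4533⌋ = 32, remainder 1744
⌊4533/1744⌋ = 2, remainder 1045
⌊1744/1045⌋ = 1, remainder 699
⌊1045/699⌋ = 1, remainder 346
⌊699/346⌋ = 2, remainder 7
⌊346/7⌋ = 49, remainder 3
⌊7/3⌋ = 2, remainder 1
⌊3/1⌋ = 3, remainder 0

[32; 2, 1, 1, 2, 49, 2, 3]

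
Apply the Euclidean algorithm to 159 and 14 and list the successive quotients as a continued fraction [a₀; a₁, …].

[11; 2, 1, 4]

Apply division with remainder until the remainder is 0:
⌊159/14⌋ = 11, remainder 5
⌊14/5⌋ = 2, remainder 4
⌊5/4⌋ = 1, remainder 1
⌊4/1⌋ = 4, remainder 0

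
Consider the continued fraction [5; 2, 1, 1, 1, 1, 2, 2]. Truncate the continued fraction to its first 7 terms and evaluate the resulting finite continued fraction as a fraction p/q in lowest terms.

183/34

Starting at the tail and folding back:
Start with 2.
1 + 1/(2/1) = 1 + 1/2 = 3/2
1 + 1/(3/2) = 1 + 2/3 = 5/3
1 + 1/(5/3) = 1 + 3/5 = 8/5
1 + 1/(8/5) = 1 + 5/8 = 13/8
2 + 1/(13/8) = 2 + 8/13 = 34/13
5 + 1/(34/13) = 5 + 13/34 = 183/34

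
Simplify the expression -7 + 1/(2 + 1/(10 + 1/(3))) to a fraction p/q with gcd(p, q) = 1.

-424/65

Start with 3.
10 + 1/(3/1) = 10 + 1/3 = 31/3
2 + 1/(31/3) = 2 + 3/31 = 65/31
-7 + 1/(65/31) = -7 + 31/65 = -424/65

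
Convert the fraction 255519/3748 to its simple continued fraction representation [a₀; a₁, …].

[68; 5, 1, 2, 1, 1, 2, 36]

Run the Euclidean algorithm, recording each quotient:
⌊255519/3748⌋ = 68, remainder 655
⌊3748/655⌋ = 5, remainder 473
⌊655/473⌋ = 1, remainder 182
⌊473/182⌋ = 2, remainder 109
⌊182/109⌋ = 1, remainder 73
⌊109/73⌋ = 1, remainder 36
⌊73/36⌋ = 2, remainder 1
⌊36/1⌋ = 36, remainder 0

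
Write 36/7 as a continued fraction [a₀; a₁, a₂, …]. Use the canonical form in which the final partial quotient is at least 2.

Run the Euclidean algorithm, recording each quotient:
⌊36/7⌋ = 5, remainder 1
⌊7/1⌋ = 7, remainder 0

[5; 7]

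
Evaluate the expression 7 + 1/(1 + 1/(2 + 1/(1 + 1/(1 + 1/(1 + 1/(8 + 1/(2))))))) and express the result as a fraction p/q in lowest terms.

Work from the innermost term outward:
Start with 2.
8 + 1/(2/1) = 8 + 1/2 = 17/2
1 + 1/(17/2) = 1 + 2/17 = 19/17
1 + 1/(19/17) = 1 + 17/19 = 36/19
1 + 1/(36/19) = 1 + 19/36 = 55/36
2 + 1/(55/36) = 2 + 36/55 = 146/55
1 + 1/(146/55) = 1 + 55/146 = 201/146
7 + 1/(201/146) = 7 + 146/201 = 1553/201

1553/201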